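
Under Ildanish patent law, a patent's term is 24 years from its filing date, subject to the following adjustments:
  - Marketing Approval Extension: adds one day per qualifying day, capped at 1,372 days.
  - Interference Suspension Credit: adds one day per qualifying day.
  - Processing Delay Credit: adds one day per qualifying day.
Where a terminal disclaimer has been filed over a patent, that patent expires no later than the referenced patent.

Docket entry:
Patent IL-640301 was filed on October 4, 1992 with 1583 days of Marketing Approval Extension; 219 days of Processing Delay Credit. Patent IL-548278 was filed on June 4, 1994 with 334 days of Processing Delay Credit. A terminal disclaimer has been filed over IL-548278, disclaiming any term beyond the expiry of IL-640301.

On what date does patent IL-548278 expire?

May 4, 2019

Natural term of IL-548278:
  Base: filing + 24 years → 4 June 2018.
  Processing Delay Credit: +334 days → 4 May 2019.
Expiry of referenced patent IL-640301:
  Base: filing + 24 years → 4 October 2016.
  Marketing Approval Extension: 1583 days claimed exceeds the 1372-day cap, so +1372 days → 7 July 2020.
  Processing Delay Credit: +219 days → 11 February 2021.
Terminal disclaimer: IL-548278 expires on the earlier of 4 May 2019 and 11 February 2021.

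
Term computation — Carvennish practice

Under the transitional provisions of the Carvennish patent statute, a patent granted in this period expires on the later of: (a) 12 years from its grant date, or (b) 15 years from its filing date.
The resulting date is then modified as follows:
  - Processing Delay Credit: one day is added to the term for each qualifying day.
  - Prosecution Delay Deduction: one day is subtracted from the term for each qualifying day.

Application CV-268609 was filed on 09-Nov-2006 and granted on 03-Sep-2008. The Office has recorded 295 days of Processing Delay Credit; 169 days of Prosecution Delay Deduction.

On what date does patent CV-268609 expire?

(a) grant + 12 years → 3 September 2020.
(b) filing + 15 years → 9 November 2021.
Later of the two: 9 November 2021.
Processing Delay Credit: +295 days → 31 August 2022.
Prosecution Delay Deduction: −169 days → 15 March 2022.

2022-03-15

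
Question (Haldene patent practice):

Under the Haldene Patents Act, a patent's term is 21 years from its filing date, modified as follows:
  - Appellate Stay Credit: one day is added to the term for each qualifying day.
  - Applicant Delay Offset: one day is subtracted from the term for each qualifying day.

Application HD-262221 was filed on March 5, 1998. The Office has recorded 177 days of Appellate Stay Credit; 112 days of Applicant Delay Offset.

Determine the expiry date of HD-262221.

Base term: filing date + 21 years → 5 March 2019.
Appellate Stay Credit: +177 days → 29 August 2019.
Applicant Delay Offset: −112 days → 9 May 2019.

May 9, 2019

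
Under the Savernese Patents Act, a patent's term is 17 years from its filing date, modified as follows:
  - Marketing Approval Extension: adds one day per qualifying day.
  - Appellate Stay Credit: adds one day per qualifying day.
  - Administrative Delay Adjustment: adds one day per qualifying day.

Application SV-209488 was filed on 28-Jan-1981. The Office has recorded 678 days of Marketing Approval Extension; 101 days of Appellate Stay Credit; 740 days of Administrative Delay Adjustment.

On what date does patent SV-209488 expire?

Base term: filing date + 17 years → 28 January 1998.
Marketing Approval Extension: +678 days → 7 December 1999.
Appellate Stay Credit: +101 days → 17 March 2000.
Administrative Delay Adjustment: +740 days → 27 March 2002.

2002-03-27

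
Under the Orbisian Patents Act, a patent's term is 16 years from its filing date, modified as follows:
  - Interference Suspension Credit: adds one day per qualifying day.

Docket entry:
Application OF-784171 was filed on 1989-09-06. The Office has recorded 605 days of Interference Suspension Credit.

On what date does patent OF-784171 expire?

Base term: filing date + 16 years → 6 September 2005.
Interference Suspension Credit: +605 days → 4 May 2007.

2007-05-04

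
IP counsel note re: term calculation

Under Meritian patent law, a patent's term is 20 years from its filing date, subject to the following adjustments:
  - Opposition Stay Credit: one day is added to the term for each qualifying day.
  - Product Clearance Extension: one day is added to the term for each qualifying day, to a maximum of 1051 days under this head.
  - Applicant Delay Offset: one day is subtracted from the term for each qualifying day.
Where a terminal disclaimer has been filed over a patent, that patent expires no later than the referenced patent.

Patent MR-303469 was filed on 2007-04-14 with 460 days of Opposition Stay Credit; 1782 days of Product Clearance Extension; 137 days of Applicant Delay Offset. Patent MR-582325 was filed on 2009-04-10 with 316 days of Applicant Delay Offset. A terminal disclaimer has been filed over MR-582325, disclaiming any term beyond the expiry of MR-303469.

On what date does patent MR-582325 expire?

Natural term of MR-582325:
  Base: filing + 20 years → 10 April 2029.
  Applicant Delay Offset: −316 days → 29 May 2028.
Expiry of referenced patent MR-303469:
  Base: filing + 20 years → 14 April 2027.
  Opposition Stay Credit: +460 days → 17 July 2028.
  Product Clearance Extension: 1782 days claimed exceeds the 1051-day cap, so +1051 days → 3 June 2031.
  Applicant Delay Offset: −137 days → 17 January 2031.
Terminal disclaimer: MR-582325 expires on the earlier of 29 May 2028 and 17 January 2031.

May 29, 2028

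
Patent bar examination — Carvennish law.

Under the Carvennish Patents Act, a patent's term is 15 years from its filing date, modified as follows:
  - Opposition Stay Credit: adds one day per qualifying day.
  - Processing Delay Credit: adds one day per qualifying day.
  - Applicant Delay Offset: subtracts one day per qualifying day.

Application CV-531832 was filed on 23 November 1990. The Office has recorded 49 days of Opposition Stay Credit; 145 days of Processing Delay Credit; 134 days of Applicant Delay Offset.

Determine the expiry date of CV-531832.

Base term: filing date + 15 years → 23 November 2005.
Opposition Stay Credit: +49 days → 11 January 2006.
Processing Delay Credit: +145 days → 5 June 2006.
Applicant Delay Offset: −134 days → 22 January 2006.

2006-01-22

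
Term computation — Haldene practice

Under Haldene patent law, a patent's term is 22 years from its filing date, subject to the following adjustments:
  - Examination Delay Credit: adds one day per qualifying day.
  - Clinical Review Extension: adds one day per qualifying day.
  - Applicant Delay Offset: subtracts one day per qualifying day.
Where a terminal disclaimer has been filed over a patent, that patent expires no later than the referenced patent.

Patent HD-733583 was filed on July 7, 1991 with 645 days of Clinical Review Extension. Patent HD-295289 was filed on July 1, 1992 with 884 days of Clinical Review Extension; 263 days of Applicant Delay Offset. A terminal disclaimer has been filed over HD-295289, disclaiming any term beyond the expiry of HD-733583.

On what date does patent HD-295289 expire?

April 13, 2015

Natural term of HD-295289:
  Base: filing + 22 years → 1 July 2014.
  Clinical Review Extension: +884 days → 1 December 2016.
  Applicant Delay Offset: −263 days → 13 March 2016.
Expiry of referenced patent HD-733583:
  Base: filing + 22 years → 7 July 2013.
  Clinical Review Extension: +645 days → 13 April 2015.
Terminal disclaimer: HD-295289 expires on the earlier of 13 March 2016 and 13 April 2015.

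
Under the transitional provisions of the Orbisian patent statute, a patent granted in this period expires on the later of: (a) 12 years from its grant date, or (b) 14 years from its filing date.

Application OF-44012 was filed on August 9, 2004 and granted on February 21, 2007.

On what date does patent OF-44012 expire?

(a) grant + 12 years → 21 February 2019.
(b) filing + 14 years → 9 August 2018.
Later of the two: 21 February 2019.

February 21, 2019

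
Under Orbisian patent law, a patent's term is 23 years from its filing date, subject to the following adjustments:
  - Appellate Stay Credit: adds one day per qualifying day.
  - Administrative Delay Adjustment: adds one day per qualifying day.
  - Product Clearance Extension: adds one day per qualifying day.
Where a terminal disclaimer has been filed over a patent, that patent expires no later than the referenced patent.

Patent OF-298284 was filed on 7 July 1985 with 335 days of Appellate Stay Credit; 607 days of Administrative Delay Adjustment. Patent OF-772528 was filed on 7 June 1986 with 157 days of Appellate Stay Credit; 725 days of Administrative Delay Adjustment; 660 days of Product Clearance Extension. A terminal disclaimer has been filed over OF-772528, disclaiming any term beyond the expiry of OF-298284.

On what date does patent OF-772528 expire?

Natural term of OF-772528:
  Base: filing + 23 years → 7 June 2009.
  Appellate Stay Credit: +157 days → 11 November 2009.
  Administrative Delay Adjustment: +725 days → 6 November 2011.
  Product Clearance Extension: +660 days → 27 August 2013.
Expiry of referenced patent OF-298284:
  Base: filing + 23 years → 7 July 2008.
  Appellate Stay Credit: +335 days → 7 June 2009.
  Administrative Delay Adjustment: +607 days → 4 February 2011.
Terminal disclaimer: OF-772528 expires on the earlier of 27 August 2013 and 4 February 2011.

February 4, 2011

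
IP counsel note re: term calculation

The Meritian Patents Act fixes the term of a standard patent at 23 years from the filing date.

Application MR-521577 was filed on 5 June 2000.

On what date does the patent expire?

June 5, 2023

Filing date + 23 years → 5 June 2023.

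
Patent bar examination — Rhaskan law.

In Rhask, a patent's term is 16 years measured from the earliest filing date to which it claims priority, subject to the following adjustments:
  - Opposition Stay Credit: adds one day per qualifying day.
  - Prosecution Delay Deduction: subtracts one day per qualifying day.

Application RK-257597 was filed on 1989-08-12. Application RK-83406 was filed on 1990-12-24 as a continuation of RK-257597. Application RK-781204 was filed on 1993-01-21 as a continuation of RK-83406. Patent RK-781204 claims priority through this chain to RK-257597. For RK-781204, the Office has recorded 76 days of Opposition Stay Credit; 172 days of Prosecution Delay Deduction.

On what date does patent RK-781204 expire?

Earliest priority filing: 12 August 1989.
Base term: 12 August 1989 + 16 years → 12 August 2005.
Opposition Stay Credit: +76 days → 27 October 2005.
Prosecution Delay Deduction: −172 days → 8 May 2005.

2005-05-08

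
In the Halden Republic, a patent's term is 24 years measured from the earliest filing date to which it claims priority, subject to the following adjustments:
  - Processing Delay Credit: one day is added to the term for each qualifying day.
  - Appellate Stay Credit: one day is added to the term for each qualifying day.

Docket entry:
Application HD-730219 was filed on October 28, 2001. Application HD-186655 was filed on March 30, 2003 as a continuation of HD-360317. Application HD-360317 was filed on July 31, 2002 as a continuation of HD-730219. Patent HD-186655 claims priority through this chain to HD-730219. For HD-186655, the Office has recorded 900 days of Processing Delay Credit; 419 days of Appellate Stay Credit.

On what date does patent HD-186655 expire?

Earliest priority filing: 28 October 2001.
Base term: 28 October 2001 + 24 years → 28 October 2025.
Processing Delay Credit: +900 days → 15 April 2028.
Appellate Stay Credit: +419 days → 8 June 2029.

June 8, 2029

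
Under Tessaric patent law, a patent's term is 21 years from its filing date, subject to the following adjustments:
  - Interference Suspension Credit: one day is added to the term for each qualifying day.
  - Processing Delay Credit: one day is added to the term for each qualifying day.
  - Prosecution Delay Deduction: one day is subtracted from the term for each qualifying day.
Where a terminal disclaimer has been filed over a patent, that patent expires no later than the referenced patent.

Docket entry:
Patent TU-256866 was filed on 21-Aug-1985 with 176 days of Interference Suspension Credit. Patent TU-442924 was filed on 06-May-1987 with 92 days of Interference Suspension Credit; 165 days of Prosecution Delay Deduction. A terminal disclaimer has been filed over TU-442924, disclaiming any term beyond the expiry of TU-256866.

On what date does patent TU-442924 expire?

February 13, 2007

Natural term of TU-442924:
  Base: filing + 21 years → 6 May 2008.
  Interference Suspension Credit: +92 days → 6 August 2008.
  Prosecution Delay Deduction: −165 days → 23 February 2008.
Expiry of referenced patent TU-256866:
  Base: filing + 21 years → 21 August 2006.
  Interference Suspension Credit: +176 days → 13 February 2007.
Terminal disclaimer: TU-442924 expires on the earlier of 23 February 2008 and 13 February 2007.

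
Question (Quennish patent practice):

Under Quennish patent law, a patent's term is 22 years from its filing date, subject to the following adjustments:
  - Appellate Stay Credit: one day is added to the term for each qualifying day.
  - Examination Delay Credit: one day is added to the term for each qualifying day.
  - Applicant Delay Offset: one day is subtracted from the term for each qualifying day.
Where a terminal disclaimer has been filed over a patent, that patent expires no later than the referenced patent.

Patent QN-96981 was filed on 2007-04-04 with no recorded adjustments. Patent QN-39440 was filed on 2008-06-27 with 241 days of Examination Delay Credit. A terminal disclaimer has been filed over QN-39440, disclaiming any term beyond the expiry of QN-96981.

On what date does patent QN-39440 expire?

2029-04-04

Natural term of QN-39440:
  Base: filing + 22 years → 27 June 2030.
  Examination Delay Credit: +241 days → 23 February 2031.
Expiry of referenced patent QN-96981:
  Base: filing + 22 years → 4 April 2029.
Terminal disclaimer: QN-39440 expires on the earlier of 23 February 2031 and 4 April 2029.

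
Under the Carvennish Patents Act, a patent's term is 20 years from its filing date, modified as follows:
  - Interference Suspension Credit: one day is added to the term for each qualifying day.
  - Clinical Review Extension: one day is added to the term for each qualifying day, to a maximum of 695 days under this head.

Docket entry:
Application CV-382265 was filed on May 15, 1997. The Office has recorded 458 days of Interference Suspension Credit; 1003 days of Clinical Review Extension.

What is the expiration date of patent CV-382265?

July 11, 2020

Base term: filing date + 20 years → 15 May 2017.
Interference Suspension Credit: +458 days → 16 August 2018.
Clinical Review Extension: 1003 days claimed exceeds the 695-day cap, so +695 days → 11 July 2020.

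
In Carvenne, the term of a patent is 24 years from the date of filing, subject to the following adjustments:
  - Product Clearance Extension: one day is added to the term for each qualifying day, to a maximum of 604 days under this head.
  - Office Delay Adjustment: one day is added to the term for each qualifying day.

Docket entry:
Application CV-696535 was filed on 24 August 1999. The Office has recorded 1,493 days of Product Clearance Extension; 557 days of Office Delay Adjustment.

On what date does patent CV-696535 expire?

2026-10-28

Base term: filing date + 24 years → 24 August 2023.
Product Clearance Extension: 1493 days claimed exceeds the 604-day cap, so +604 days → 19 April 2025.
Office Delay Adjustment: +557 days → 28 October 2026.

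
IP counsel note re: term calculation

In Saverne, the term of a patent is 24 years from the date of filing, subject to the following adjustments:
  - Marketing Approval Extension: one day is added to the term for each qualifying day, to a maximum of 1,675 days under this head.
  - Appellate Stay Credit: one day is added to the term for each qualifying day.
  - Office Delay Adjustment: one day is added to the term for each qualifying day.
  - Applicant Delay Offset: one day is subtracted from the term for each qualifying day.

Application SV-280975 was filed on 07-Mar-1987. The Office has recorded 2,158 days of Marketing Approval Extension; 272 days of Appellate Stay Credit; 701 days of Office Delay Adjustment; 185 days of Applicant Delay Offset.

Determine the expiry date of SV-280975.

Base term: filing date + 24 years → 7 March 2011.
Marketing Approval Extension: 2158 days claimed exceeds the 1675-day cap, so +1675 days → 7 October 2015.
Appellate Stay Credit: +272 days → 5 July 2016.
Office Delay Adjustment: +701 days → 6 June 2018.
Applicant Delay Offset: −185 days → 3 December 2017.

December 3, 2017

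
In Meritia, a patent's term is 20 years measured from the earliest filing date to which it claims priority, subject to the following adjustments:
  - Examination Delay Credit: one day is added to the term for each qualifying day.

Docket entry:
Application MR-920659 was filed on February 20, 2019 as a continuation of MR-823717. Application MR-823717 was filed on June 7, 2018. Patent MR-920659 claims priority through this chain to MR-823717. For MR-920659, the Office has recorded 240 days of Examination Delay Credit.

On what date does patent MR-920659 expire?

Earliest priority filing: 7 June 2018.
Base term: 7 June 2018 + 20 years → 7 June 2038.
Examination Delay Credit: +240 days → 2 February 2039.

February 2, 2039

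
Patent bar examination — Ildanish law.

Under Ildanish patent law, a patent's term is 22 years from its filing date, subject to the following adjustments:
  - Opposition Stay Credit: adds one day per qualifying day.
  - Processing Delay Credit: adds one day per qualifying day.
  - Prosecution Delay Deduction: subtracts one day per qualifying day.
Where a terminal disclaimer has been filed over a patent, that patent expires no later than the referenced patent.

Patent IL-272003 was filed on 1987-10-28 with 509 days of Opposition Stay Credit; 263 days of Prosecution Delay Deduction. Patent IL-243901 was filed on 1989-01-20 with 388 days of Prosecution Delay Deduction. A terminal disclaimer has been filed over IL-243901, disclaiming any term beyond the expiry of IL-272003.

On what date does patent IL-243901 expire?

Natural term of IL-243901:
  Base: filing + 22 years → 20 January 2011.
  Prosecution Delay Deduction: −388 days → 28 December 2009.
Expiry of referenced patent IL-272003:
  Base: filing + 22 years → 28 October 2009.
  Opposition Stay Credit: +509 days → 21 March 2011.
  Prosecution Delay Deduction: −263 days → 1 July 2010.
Terminal disclaimer: IL-243901 expires on the earlier of 28 December 2009 and 1 July 2010.

2009-12-28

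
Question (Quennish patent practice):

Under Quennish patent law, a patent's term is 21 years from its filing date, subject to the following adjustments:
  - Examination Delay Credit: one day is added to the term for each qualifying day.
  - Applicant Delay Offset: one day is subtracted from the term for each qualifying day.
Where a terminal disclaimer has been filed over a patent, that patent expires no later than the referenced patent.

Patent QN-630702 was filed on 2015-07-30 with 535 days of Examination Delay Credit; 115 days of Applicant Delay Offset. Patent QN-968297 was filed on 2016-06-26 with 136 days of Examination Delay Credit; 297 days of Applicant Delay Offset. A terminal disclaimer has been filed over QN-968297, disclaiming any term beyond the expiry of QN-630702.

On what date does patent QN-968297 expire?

January 16, 2037

Natural term of QN-968297:
  Base: filing + 21 years → 26 June 2037.
  Examination Delay Credit: +136 days → 9 November 2037.
  Applicant Delay Offset: −297 days → 16 January 2037.
Expiry of referenced patent QN-630702:
  Base: filing + 21 years → 30 July 2036.
  Examination Delay Credit: +535 days → 16 January 2038.
  Applicant Delay Offset: −115 days → 23 September 2037.
Terminal disclaimer: QN-968297 expires on the earlier of 16 January 2037 and 23 September 2037.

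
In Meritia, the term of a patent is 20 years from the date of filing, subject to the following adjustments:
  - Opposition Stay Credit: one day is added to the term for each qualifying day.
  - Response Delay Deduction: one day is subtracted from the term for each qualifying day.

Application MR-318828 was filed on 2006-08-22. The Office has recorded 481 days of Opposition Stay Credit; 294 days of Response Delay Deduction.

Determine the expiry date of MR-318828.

2027-02-25

Base term: filing date + 20 years → 22 August 2026.
Opposition Stay Credit: +481 days → 16 December 2027.
Response Delay Deduction: −294 days → 25 February 2027.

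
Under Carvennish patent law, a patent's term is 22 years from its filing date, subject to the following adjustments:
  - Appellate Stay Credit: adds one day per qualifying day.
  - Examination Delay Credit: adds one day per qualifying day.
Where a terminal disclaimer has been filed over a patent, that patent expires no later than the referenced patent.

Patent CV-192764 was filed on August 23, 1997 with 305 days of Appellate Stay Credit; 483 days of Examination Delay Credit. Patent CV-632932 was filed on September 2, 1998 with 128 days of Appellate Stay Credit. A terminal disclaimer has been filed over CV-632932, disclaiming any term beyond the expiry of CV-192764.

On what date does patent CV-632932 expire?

2021-01-08

Natural term of CV-632932:
  Base: filing + 22 years → 2 September 2020.
  Appellate Stay Credit: +128 days → 8 January 2021.
Expiry of referenced patent CV-192764:
  Base: filing + 22 years → 23 August 2019.
  Appellate Stay Credit: +305 days → 23 June 2020.
  Examination Delay Credit: +483 days → 19 October 2021.
Terminal disclaimer: CV-632932 expires on the earlier of 8 January 2021 and 19 October 2021.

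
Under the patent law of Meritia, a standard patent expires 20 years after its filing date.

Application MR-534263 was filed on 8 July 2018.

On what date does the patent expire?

2038-07-08

Filing date + 20 years → 8 July 2038.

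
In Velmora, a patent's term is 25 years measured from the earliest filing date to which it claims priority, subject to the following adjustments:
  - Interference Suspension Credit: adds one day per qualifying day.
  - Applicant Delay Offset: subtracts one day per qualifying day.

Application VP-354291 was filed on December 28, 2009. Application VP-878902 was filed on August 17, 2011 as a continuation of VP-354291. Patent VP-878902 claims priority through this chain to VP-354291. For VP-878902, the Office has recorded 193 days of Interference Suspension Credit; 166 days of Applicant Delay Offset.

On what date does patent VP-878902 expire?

January 24, 2035

Earliest priority filing: 28 December 2009.
Base term: 28 December 2009 + 25 years → 28 December 2034.
Interference Suspension Credit: +193 days → 9 July 2035.
Applicant Delay Offset: −166 days → 24 January 2035.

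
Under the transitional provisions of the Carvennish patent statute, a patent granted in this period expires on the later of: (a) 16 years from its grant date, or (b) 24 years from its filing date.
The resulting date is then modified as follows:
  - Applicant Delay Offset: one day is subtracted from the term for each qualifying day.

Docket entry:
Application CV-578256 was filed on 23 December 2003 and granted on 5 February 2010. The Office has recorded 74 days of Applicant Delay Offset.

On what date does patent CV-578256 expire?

October 10, 2027

(a) grant + 16 years → 5 February 2026.
(b) filing + 24 years → 23 December 2027.
Later of the two: 23 December 2027.
Applicant Delay Offset: −74 days → 10 October 2027.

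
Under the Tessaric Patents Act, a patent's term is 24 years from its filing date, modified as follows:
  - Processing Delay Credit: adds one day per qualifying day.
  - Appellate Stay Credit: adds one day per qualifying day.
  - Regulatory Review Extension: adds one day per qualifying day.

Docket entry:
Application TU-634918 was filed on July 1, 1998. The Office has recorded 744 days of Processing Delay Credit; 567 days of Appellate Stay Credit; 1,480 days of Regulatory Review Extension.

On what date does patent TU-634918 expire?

February 20, 2030

Base term: filing date + 24 years → 1 July 2022.
Processing Delay Credit: +744 days → 14 July 2024.
Appellate Stay Credit: +567 days → 1 February 2026.
Regulatory Review Extension: +1480 days → 20 February 2030.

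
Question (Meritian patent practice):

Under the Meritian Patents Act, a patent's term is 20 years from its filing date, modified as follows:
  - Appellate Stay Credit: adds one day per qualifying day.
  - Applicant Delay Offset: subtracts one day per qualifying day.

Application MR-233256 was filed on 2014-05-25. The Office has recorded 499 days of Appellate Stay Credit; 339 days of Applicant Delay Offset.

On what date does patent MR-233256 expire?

Base term: filing date + 20 years → 25 May 2034.
Appellate Stay Credit: +499 days → 6 October 2035.
Applicant Delay Offset: −339 days → 1 November 2034.

November 1, 2034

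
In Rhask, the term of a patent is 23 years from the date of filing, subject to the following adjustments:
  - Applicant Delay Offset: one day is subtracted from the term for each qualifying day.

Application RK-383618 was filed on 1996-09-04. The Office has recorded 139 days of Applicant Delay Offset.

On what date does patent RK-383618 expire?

Base term: filing date + 23 years → 4 September 2019.
Applicant Delay Offset: −139 days → 18 April 2019.

April 18, 2019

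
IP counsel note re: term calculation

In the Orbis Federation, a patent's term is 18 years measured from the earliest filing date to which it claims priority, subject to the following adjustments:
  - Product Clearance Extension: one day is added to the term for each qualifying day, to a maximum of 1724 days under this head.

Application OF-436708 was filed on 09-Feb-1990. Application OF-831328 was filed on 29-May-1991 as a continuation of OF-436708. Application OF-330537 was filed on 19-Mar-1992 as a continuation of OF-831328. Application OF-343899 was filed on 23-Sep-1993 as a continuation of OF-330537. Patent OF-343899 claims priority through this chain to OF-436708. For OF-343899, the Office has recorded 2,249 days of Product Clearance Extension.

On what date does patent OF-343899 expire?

Earliest priority filing: 9 February 1990.
Base term: 9 February 1990 + 18 years → 9 February 2008.
Product Clearance Extension: 2249 days claimed exceeds the 1724-day cap, so +1724 days → 29 October 2012.

October 29, 2012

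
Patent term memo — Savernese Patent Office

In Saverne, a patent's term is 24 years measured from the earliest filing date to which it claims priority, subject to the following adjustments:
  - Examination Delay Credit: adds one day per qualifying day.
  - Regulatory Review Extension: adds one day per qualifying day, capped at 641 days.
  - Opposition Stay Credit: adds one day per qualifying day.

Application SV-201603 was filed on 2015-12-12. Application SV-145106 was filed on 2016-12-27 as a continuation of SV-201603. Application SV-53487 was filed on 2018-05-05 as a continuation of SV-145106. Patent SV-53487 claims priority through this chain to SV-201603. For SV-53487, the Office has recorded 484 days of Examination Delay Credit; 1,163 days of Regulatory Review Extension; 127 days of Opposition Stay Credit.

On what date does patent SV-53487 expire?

Earliest priority filing: 12 December 2015.
Base term: 12 December 2015 + 24 years → 12 December 2039.
Examination Delay Credit: +484 days → 9 April 2041.
Regulatory Review Extension: 1163 days claimed exceeds the 641-day cap, so +641 days → 10 January 2043.
Opposition Stay Credit: +127 days → 17 May 2043.

2043-05-17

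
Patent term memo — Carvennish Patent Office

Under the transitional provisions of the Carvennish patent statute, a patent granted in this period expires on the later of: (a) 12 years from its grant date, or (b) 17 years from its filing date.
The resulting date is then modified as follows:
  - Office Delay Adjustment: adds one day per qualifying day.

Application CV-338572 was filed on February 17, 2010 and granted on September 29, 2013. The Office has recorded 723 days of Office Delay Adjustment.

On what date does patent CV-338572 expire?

February 9, 2029

(a) grant + 12 years → 29 September 2025.
(b) filing + 17 years → 17 February 2027.
Later of the two: 17 February 2027.
Office Delay Adjustment: +723 days → 9 February 2029.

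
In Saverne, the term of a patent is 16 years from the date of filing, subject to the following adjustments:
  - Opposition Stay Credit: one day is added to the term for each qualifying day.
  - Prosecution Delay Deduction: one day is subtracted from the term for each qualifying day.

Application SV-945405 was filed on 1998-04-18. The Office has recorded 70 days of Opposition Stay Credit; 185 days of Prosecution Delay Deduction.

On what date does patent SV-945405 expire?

Base term: filing date + 16 years → 18 April 2014.
Opposition Stay Credit: +70 days → 27 June 2014.
Prosecution Delay Deduction: −185 days → 24 December 2013.

2013-12-24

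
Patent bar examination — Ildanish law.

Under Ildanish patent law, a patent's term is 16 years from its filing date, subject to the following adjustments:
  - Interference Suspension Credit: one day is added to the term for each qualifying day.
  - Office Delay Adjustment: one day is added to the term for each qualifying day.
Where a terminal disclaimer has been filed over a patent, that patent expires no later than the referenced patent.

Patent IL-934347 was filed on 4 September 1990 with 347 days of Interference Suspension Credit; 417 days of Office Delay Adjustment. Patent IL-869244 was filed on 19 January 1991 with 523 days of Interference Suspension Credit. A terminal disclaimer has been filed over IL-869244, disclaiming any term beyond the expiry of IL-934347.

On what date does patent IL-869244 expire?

2008-06-25

Natural term of IL-869244:
  Base: filing + 16 years → 19 January 2007.
  Interference Suspension Credit: +523 days → 25 June 2008.
Expiry of referenced patent IL-934347:
  Base: filing + 16 years → 4 September 2006.
  Interference Suspension Credit: +347 days → 17 August 2007.
  Office Delay Adjustment: +417 days → 7 October 2008.
Terminal disclaimer: IL-869244 expires on the earlier of 25 June 2008 and 7 October 2008.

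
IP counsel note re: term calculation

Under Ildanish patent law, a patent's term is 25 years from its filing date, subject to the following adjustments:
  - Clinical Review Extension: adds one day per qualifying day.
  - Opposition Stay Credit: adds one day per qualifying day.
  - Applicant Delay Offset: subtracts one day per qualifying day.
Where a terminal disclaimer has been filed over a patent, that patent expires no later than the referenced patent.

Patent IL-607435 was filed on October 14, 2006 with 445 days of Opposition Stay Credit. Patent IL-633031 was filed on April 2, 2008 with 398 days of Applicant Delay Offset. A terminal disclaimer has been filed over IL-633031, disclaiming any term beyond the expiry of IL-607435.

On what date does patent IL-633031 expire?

February 29, 2032

Natural term of IL-633031:
  Base: filing + 25 years → 2 April 2033.
  Applicant Delay Offset: −398 days → 29 February 2032.
Expiry of referenced patent IL-607435:
  Base: filing + 25 years → 14 October 2031.
  Opposition Stay Credit: +445 days → 1 January 2033.
Terminal disclaimer: IL-633031 expires on the earlier of 29 February 2032 and 1 January 2033.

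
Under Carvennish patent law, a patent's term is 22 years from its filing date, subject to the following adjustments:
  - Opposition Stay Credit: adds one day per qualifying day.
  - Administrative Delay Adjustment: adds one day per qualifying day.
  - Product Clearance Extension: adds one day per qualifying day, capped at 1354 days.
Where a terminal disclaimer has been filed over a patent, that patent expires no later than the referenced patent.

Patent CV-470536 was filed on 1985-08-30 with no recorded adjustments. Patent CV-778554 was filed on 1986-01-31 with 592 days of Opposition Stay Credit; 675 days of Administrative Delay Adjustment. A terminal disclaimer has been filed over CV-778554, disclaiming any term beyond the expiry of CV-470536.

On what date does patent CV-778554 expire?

August 30, 2007

Natural term of CV-778554:
  Base: filing + 22 years → 31 January 2008.
  Opposition Stay Credit: +592 days → 14 September 2009.
  Administrative Delay Adjustment: +675 days → 21 July 2011.
Expiry of referenced patent CV-470536:
  Base: filing + 22 years → 30 August 2007.
Terminal disclaimer: CV-778554 expires on the earlier of 21 July 2011 and 30 August 2007.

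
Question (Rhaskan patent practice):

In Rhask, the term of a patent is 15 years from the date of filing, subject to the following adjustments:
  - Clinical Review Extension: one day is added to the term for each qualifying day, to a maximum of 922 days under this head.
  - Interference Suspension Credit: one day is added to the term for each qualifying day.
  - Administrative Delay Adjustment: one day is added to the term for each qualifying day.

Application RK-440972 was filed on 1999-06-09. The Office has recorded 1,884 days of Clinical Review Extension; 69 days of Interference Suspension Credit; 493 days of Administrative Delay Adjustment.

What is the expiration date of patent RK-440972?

July 2, 2018

Base term: filing date + 15 years → 9 June 2014.
Clinical Review Extension: 1884 days claimed exceeds the 922-day cap, so +922 days → 17 December 2016.
Interference Suspension Credit: +69 days → 24 February 2017.
Administrative Delay Adjustment: +493 days → 2 July 2018.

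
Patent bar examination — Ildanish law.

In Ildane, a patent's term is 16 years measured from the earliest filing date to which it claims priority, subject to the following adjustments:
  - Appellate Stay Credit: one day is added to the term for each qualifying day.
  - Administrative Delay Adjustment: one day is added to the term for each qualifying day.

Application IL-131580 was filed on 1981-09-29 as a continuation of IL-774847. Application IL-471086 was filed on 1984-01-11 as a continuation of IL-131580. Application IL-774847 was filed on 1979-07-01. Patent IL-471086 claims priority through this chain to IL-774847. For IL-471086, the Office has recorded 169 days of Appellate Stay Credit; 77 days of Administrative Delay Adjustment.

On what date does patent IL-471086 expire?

March 3, 1996

Earliest priority filing: 1 July 1979.
Base term: 1 July 1979 + 16 years → 1 July 1995.
Appellate Stay Credit: +169 days → 17 December 1995.
Administrative Delay Adjustment: +77 days → 3 March 1996.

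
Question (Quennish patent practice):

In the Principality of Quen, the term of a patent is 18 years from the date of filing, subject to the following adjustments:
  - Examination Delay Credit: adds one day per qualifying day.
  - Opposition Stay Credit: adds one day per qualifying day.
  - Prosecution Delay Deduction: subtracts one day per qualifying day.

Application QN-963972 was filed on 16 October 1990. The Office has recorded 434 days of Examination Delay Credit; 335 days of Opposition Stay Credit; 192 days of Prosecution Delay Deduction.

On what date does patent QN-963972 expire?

Base term: filing date + 18 years → 16 October 2008.
Examination Delay Credit: +434 days → 24 December 2009.
Opposition Stay Credit: +335 days → 24 November 2010.
Prosecution Delay Deduction: −192 days → 16 May 2010.

2010-05-16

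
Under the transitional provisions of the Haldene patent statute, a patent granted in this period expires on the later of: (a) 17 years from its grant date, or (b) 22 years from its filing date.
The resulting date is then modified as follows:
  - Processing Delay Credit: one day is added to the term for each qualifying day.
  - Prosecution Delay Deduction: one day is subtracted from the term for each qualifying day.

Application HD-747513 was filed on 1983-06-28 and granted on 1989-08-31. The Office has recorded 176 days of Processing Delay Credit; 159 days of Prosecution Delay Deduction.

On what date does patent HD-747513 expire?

(a) grant + 17 years → 31 August 2006.
(b) filing + 22 years → 28 June 2005.
Later of the two: 31 August 2006.
Processing Delay Credit: +176 days → 23 February 2007.
Prosecution Delay Deduction: −159 days → 17 September 2006.

2006-09-17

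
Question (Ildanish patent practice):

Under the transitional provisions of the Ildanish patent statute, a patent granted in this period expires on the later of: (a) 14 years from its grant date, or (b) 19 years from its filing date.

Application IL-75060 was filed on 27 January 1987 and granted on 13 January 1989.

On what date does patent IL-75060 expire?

(a) grant + 14 years → 13 January 2003.
(b) filing + 19 years → 27 January 2006.
Later of the two: 27 January 2006.

2006-01-27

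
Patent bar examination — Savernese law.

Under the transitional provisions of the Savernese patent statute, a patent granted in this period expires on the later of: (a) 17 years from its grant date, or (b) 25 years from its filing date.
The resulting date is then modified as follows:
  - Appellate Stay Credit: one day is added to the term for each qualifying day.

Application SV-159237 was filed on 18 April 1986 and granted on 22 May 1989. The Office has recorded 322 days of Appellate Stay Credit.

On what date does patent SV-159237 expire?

(a) grant + 17 years → 22 May 2006.
(b) filing + 25 years → 18 April 2011.
Later of the two: 18 April 2011.
Appellate Stay Credit: +322 days → 5 March 2012.

2012-03-05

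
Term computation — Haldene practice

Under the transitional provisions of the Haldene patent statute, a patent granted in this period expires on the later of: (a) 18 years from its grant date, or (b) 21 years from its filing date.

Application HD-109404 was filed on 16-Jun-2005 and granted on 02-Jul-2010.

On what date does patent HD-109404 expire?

(a) grant + 18 years → 2 July 2028.
(b) filing + 21 years → 16 June 2026.
Later of the two: 2 July 2028.

2028-07-02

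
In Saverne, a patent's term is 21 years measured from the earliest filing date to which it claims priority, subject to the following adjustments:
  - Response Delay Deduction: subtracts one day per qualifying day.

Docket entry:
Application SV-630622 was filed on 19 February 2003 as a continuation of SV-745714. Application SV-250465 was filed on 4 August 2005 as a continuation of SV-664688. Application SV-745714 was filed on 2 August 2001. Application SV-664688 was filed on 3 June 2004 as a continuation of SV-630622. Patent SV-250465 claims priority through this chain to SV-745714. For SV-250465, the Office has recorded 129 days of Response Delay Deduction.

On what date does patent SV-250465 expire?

Earliest priority filing: 2 August 2001.
Base term: 2 August 2001 + 21 years → 2 August 2022.
Response Delay Deduction: −129 days → 26 March 2022.

2022-03-26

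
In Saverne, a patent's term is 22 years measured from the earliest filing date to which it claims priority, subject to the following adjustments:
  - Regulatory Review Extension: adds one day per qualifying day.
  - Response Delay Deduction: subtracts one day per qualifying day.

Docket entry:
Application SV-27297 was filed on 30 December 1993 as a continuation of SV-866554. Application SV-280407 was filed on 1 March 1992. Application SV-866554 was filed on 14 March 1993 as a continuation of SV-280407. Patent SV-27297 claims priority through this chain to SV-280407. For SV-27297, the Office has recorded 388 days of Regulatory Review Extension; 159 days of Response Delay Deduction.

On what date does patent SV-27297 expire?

Earliest priority filing: 1 March 1992.
Base term: 1 March 1992 + 22 years → 1 March 2014.
Regulatory Review Extension: +388 days → 24 March 2015.
Response Delay Deduction: −159 days → 16 October 2014.

October 16, 2014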